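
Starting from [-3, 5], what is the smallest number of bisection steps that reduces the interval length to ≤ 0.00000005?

Width after n steps is 8/2^n. Need 2^n ≥ 8/0.00000005 = 160000000.
2^27 = 134217728 < 160000000 ≤ 2^28 = 268435456, so n = 28.

28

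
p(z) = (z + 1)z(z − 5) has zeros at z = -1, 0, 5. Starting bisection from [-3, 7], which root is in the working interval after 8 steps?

5

m = 2, p(m) = -18 (−); new bracket [2, 7]
m = 4.5, p(m) = -12.375 (−); new bracket [4.5, 7]
m = 5.75, p(m) = 29.109375 (+); new bracket [4.5, 5.75]
m = 5.125, p(m) = 3.9238 (+); new bracket [4.5, 5.125]
m = 4.8125, p(m) = -5.2449 (−); new bracket [4.8125, 5.125]
m = 4.96875, p(m) = -0.9268 (−); new bracket [4.96875, 5.125]
m = 5.046875, p(m) = 1.4305 (+); new bracket [4.96875, 5.046875]
m = 5.0078125, p(m) = 0.235 (+); new bracket [4.96875, 5.0078125]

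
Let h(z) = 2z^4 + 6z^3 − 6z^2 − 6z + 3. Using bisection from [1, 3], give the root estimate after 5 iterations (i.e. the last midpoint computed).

1.0625

m = 2, h(m) = 47 (+); new bracket [1, 2]
m = 1.5, h(m) = 10.875 (+); new bracket [1, 1.5]
m = 1.25, h(m) = 2.726562 (+); new bracket [1, 1.25]
m = 1.125, h(m) = 0.4028 (+); new bracket [1, 1.125]
m = 1.0625, h(m) = -0.4028 (−); new bracket [1.0625, 1.125]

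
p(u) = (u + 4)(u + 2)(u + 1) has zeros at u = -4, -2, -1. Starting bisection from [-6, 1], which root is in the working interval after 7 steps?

-4

midpoint -2.5: p = 1.125 > 0 → [-6, -2.5]
midpoint -4.25: p = -1.828125 < 0 → [-4.25, -2.5]
midpoint -3.375: p = 2.041016 > 0 → [-4.25, -3.375]
midpoint -3.8125: p = 0.9558 > 0 → [-4.25, -3.8125]
midpoint -4.03125: p = -0.1924 < 0 → [-4.03125, -3.8125]
midpoint -3.921875: p = 0.4387 > 0 → [-4.03125, -3.921875]
midpoint -3.9765625: p = 0.1379 > 0 → [-4.03125, -3.9765625]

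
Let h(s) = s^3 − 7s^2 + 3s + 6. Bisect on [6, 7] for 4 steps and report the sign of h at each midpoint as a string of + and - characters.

midpoint 6.5: h = 4.375 > 0 → [6, 6.5]
midpoint 6.25: h = -4.546875 < 0 → [6.25, 6.5]
midpoint 6.375: h = -0.275391 < 0 → [6.375, 6.5]
midpoint 6.4375: h = 2.0017 > 0 → [6.375, 6.4375]

+--+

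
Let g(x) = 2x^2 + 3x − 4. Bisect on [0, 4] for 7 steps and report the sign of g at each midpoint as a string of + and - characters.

++--+--

midpoint 2: g = 10 > 0 → [0, 2]
midpoint 1: g = 1 > 0 → [0, 1]
midpoint 0.5: g = -2 < 0 → [0.5, 1]
midpoint 0.75: g = -0.625 < 0 → [0.75, 1]
midpoint 0.875: g = 0.1562 > 0 → [0.75, 0.875]
midpoint 0.8125: g = -0.2422 < 0 → [0.8125, 0.875]
midpoint 0.84375: g = -0.0449 < 0 → [0.84375, 0.875]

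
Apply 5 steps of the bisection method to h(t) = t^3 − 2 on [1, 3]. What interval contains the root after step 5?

h(2) = 6 > 0, so the root lies in [1, 2]
h(1.5) = 1.375 > 0, so the root lies in [1, 1.5]
h(1.25) = -0.046875 < 0, so the root lies in [1.25, 1.5]
h(1.375) = 0.5996 > 0, so the root lies in [1.25, 1.375]
h(1.3125) = 0.261 > 0, so the root lies in [1.25, 1.3125]

[1.25, 1.3125]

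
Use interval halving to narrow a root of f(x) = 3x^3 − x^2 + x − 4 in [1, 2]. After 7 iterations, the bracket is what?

[1.109375, 1.1171875]

x = 1.5 gives f = 5.375, positive; keep [1, 1.5]
x = 1.25 gives f = 1.546875, positive; keep [1, 1.25]
x = 1.125 gives f = 0.130859, positive; keep [1, 1.125]
x = 1.0625 gives f = -0.468, negative; keep [1.0625, 1.125]
x = 1.09375 gives f = -0.1772, negative; keep [1.09375, 1.125]
x = 1.109375 gives f = -0.0254, negative; keep [1.109375, 1.125]
x = 1.1171875 gives f = 0.0522, positive; keep [1.109375, 1.1171875]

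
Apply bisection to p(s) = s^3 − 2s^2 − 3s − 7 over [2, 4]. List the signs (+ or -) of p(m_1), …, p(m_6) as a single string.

m = 3, p(m) = -7 (−); new bracket [3, 4]
m = 3.5, p(m) = 0.875 (+); new bracket [3, 3.5]
m = 3.25, p(m) = -3.546875 (−); new bracket [3.25, 3.5]
m = 3.375, p(m) = -1.4629 (−); new bracket [3.375, 3.5]
m = 3.4375, p(m) = -0.3264 (−); new bracket [3.4375, 3.5]
m = 3.46875, p(m) = 0.2661 (+); new bracket [3.4375, 3.46875]

-+---+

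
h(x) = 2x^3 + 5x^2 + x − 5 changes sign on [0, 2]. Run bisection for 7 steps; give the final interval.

midpoint 1: h = 3 > 0 → [0, 1]
midpoint 0.5: h = -3 < 0 → [0.5, 1]
midpoint 0.75: h = -0.59375 < 0 → [0.75, 1]
midpoint 0.875: h = 1.043 > 0 → [0.75, 0.875]
midpoint 0.8125: h = 0.186 > 0 → [0.75, 0.8125]
midpoint 0.78125: h = -0.2133 < 0 → [0.78125, 0.8125]
midpoint 0.796875: h = -0.016 < 0 → [0.796875, 0.8125]

[0.796875, 0.8125]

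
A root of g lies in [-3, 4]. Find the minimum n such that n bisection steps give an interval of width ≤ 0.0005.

Width after n steps is 7/2^n. Need 2^n ≥ 7/0.0005 = 14000.
2^13 = 8192 < 14000 ≤ 2^14 = 16384, so n = 14.

14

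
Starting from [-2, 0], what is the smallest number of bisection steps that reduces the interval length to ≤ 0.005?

9

Width after n steps is 2/2^n. Need 2^n ≥ 2/0.005 = 400.
2^8 = 256 < 400 ≤ 2^9 = 512, so n = 9.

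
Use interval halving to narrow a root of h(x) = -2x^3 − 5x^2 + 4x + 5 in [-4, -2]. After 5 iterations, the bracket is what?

midpoint -3: h = 2 > 0 → [-3, -2]
midpoint -2.5: h = -5 < 0 → [-3, -2.5]
midpoint -2.75: h = -2.21875 < 0 → [-3, -2.75]
midpoint -2.875: h = -0.3008 < 0 → [-3, -2.875]
midpoint -2.9375: h = 0.8003 > 0 → [-2.9375, -2.875]

[-2.9375, -2.875]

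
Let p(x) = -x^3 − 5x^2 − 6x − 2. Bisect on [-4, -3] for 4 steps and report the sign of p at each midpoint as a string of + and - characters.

+--+

m = -3.5, p(m) = 0.625 (+); new bracket [-3.5, -3]
m = -3.25, p(m) = -0.984375 (−); new bracket [-3.5, -3.25]
m = -3.375, p(m) = -0.259766 (−); new bracket [-3.5, -3.375]
m = -3.4375, p(m) = 0.1619 (+); new bracket [-3.4375, -3.375]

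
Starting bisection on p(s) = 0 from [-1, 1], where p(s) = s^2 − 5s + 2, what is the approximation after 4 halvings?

0.375

m = 0, p(m) = 2 (+); new bracket [0, 1]
m = 0.5, p(m) = -0.25 (−); new bracket [0, 0.5]
m = 0.25, p(m) = 0.8125 (+); new bracket [0.25, 0.5]
m = 0.375, p(m) = 0.2656 (+); new bracket [0.375, 0.5]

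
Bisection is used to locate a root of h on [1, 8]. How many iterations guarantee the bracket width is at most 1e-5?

Width after n steps is 7/2^n. Need 2^n ≥ 7/1e-5 = 700000.
2^19 = 524288 < 700000 ≤ 2^20 = 1048576, so n = 20.

20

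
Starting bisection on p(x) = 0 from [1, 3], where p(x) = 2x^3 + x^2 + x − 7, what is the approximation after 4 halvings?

1.375

x = 2 gives p = 15, positive; keep [1, 2]
x = 1.5 gives p = 3.5, positive; keep [1, 1.5]
x = 1.25 gives p = -0.28125, negative; keep [1.25, 1.5]
x = 1.375 gives p = 1.4648, positive; keep [1.25, 1.375]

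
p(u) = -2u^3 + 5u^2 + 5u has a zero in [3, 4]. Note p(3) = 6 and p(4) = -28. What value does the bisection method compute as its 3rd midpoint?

3.375

p(3.5) = -7 < 0, so the root lies in [3, 3.5]
p(3.25) = 0.40625 > 0, so the root lies in [3.25, 3.5]
p(3.375) = -3.058594 < 0, so the root lies in [3.25, 3.375]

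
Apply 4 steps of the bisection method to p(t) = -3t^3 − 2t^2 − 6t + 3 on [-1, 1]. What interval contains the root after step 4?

[0.375, 0.5]

p(0) = 3 > 0, so the root lies in [0, 1]
p(0.5) = -0.875 < 0, so the root lies in [0, 0.5]
p(0.25) = 1.328125 > 0, so the root lies in [0.25, 0.5]
p(0.375) = 0.3105 > 0, so the root lies in [0.375, 0.5]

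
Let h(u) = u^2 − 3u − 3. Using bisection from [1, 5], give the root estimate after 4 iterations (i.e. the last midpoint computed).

midpoint 3: h = -3 < 0 → [3, 5]
midpoint 4: h = 1 > 0 → [3, 4]
midpoint 3.5: h = -1.25 < 0 → [3.5, 4]
midpoint 3.75: h = -0.1875 < 0 → [3.75, 4]

3.75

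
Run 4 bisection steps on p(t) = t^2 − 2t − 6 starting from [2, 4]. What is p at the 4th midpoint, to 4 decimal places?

t = 3 gives p = -3, negative; keep [3, 4]
t = 3.5 gives p = -0.75, negative; keep [3.5, 4]
t = 3.75 gives p = 0.5625, positive; keep [3.5, 3.75]
t = 3.625 gives p = -0.1094, negative; keep [3.625, 3.75]

-0.1094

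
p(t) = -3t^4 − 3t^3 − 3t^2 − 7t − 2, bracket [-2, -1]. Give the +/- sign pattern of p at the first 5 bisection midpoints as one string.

t = -1.5 gives p = -3.3125, negative; keep [-1.5, -1]
t = -1.25 gives p = 0.597656, positive; keep [-1.5, -1.25]
t = -1.375 gives p = -0.971436, negative; keep [-1.375, -1.25]
t = -1.3125 gives p = -0.1001, negative; keep [-1.3125, -1.25]
t = -1.28125 gives p = 0.2693, positive; keep [-1.3125, -1.28125]

-+--+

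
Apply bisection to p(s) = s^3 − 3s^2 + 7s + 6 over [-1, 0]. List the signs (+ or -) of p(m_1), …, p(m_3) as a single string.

m = -0.5, p(m) = 1.625 (+); new bracket [-1, -0.5]
m = -0.75, p(m) = -1.359375 (−); new bracket [-0.75, -0.5]
m = -0.625, p(m) = 0.208984 (+); new bracket [-0.75, -0.625]

+-+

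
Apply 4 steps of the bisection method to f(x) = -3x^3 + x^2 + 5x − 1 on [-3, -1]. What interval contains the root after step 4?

x = -2 gives f = 17, positive; keep [-2, -1]
x = -1.5 gives f = 3.875, positive; keep [-1.5, -1]
x = -1.25 gives f = 0.171875, positive; keep [-1.25, -1]
x = -1.125 gives f = -1.0879, negative; keep [-1.25, -1.125]

[-1.25, -1.125]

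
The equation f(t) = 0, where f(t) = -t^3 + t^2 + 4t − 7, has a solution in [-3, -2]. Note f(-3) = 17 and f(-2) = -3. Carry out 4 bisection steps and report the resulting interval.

f(-2.5) = 4.875 > 0, so the root lies in [-2.5, -2]
f(-2.25) = 0.453125 > 0, so the root lies in [-2.25, -2]
f(-2.125) = -1.388672 < 0, so the root lies in [-2.25, -2.125]
f(-2.1875) = -0.4973 < 0, so the root lies in [-2.25, -2.1875]

[-2.25, -2.1875]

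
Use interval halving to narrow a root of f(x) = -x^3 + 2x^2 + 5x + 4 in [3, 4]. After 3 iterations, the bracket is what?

[3.625, 3.75]

midpoint 3.5: f = 3.125 > 0 → [3.5, 4]
midpoint 3.75: f = -1.859375 < 0 → [3.5, 3.75]
midpoint 3.625: f = 0.771484 > 0 → [3.625, 3.75]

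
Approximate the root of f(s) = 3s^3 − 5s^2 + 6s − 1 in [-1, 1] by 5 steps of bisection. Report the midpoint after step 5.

0.1875

midpoint 0: f = -1 < 0 → [0, 1]
midpoint 0.5: f = 1.125 > 0 → [0, 0.5]
midpoint 0.25: f = 0.234375 > 0 → [0, 0.25]
midpoint 0.125: f = -0.3223 < 0 → [0.125, 0.25]
midpoint 0.1875: f = -0.031 < 0 → [0.1875, 0.25]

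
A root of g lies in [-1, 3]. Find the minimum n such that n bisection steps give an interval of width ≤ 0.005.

Width after n steps is 4/2^n. Need 2^n ≥ 4/0.005 = 800.
2^9 = 512 < 800 ≤ 2^10 = 1024, so n = 10.

10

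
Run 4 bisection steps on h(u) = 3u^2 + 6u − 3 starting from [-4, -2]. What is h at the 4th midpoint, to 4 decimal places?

-0.3281

h(-3) = 6 > 0, so the root lies in [-3, -2]
h(-2.5) = 0.75 > 0, so the root lies in [-2.5, -2]
h(-2.25) = -1.3125 < 0, so the root lies in [-2.5, -2.25]
h(-2.375) = -0.3281 < 0, so the root lies in [-2.5, -2.375]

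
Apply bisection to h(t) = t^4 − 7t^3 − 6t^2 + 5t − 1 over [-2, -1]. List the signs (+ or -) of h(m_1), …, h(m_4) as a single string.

t = -1.5 gives h = 6.6875, positive; keep [-1.5, -1]
t = -1.25 gives h = -0.511719, negative; keep [-1.5, -1.25]
t = -1.375 gives h = 2.552979, positive; keep [-1.375, -1.25]
t = -1.3125 gives h = 0.896, positive; keep [-1.3125, -1.25]

+-++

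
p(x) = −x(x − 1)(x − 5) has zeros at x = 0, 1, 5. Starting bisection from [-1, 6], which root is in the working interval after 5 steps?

5

midpoint 2.5: p = 9.375 > 0 → [2.5, 6]
midpoint 4.25: p = 10.359375 > 0 → [4.25, 6]
midpoint 5.125: p = -2.642578 < 0 → [4.25, 5.125]
midpoint 4.6875: p = 5.4016 > 0 → [4.6875, 5.125]
midpoint 4.90625: p = 1.7967 > 0 → [4.90625, 5.125]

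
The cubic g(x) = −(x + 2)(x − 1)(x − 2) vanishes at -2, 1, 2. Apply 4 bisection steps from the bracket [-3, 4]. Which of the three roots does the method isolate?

m = 0.5, g(m) = -1.875 (−); new bracket [-3, 0.5]
m = -1.25, g(m) = -5.484375 (−); new bracket [-3, -1.25]
m = -2.125, g(m) = 1.611328 (+); new bracket [-2.125, -1.25]
m = -1.6875, g(m) = -3.0969 (−); new bracket [-2.125, -1.6875]

-2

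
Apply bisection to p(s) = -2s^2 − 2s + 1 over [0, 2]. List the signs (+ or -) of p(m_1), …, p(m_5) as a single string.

--+-+

p(1) = -3 < 0, so the root lies in [0, 1]
p(0.5) = -0.5 < 0, so the root lies in [0, 0.5]
p(0.25) = 0.375 > 0, so the root lies in [0.25, 0.5]
p(0.375) = -0.0312 < 0, so the root lies in [0.25, 0.375]
p(0.3125) = 0.1797 > 0, so the root lies in [0.3125, 0.375]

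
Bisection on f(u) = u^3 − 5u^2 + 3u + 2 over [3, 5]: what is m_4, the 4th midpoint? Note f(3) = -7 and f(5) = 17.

4.125

m = 4, f(m) = -2 (−); new bracket [4, 5]
m = 4.5, f(m) = 5.375 (+); new bracket [4, 4.5]
m = 4.25, f(m) = 1.203125 (+); new bracket [4, 4.25]
m = 4.125, f(m) = -0.5137 (−); new bracket [4.125, 4.25]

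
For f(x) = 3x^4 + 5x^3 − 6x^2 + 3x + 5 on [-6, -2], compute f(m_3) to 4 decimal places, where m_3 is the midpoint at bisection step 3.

m = -4, f(m) = 345 (+); new bracket [-4, -2]
m = -3, f(m) = 50 (+); new bracket [-3, -2]
m = -2.5, f(m) = -0.9375 (−); new bracket [-3, -2.5]

-0.9375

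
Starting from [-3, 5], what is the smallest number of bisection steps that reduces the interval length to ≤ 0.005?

11

Width after n steps is 8/2^n. Need 2^n ≥ 8/0.005 = 1600.
2^10 = 1024 < 1600 ≤ 2^11 = 2048, so n = 11.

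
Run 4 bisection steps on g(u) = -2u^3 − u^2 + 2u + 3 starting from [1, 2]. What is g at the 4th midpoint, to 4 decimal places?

m = 1.5, g(m) = -3 (−); new bracket [1, 1.5]
m = 1.25, g(m) = 0.03125 (+); new bracket [1.25, 1.5]
m = 1.375, g(m) = -1.339844 (−); new bracket [1.25, 1.375]
m = 1.3125, g(m) = -0.6196 (−); new bracket [1.25, 1.3125]

-0.6196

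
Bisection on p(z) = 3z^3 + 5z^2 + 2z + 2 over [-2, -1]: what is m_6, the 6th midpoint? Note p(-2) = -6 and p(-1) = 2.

midpoint -1.5: p = 0.125 > 0 → [-2, -1.5]
midpoint -1.75: p = -2.265625 < 0 → [-1.75, -1.5]
midpoint -1.625: p = -0.919922 < 0 → [-1.625, -1.5]
midpoint -1.5625: p = -0.3621 < 0 → [-1.5625, -1.5]
midpoint -1.53125: p = -0.11 < 0 → [-1.53125, -1.5]
midpoint -1.515625: p = 0.0096 > 0 → [-1.53125, -1.515625]

-1.515625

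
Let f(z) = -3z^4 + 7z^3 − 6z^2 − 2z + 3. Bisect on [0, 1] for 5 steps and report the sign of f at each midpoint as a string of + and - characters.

++---

m = 0.5, f(m) = 1.1875 (+); new bracket [0.5, 1]
m = 0.75, f(m) = 0.128906 (+); new bracket [0.75, 1]
m = 0.875, f(m) = -0.412842 (−); new bracket [0.75, 0.875]
m = 0.8125, f(m) = -0.1387 (−); new bracket [0.75, 0.8125]
m = 0.78125, f(m) = -0.0043 (−); new bracket [0.75, 0.78125]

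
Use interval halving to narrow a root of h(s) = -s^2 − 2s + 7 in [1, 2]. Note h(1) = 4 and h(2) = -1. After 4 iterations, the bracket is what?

m = 1.5, h(m) = 1.75 (+); new bracket [1.5, 2]
m = 1.75, h(m) = 0.4375 (+); new bracket [1.75, 2]
m = 1.875, h(m) = -0.265625 (−); new bracket [1.75, 1.875]
m = 1.8125, h(m) = 0.0898 (+); new bracket [1.8125, 1.875]

[1.8125, 1.875]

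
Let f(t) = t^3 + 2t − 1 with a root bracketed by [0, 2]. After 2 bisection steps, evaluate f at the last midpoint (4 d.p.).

midpoint 1: f = 2 > 0 → [0, 1]
midpoint 0.5: f = 0.125 > 0 → [0, 0.5]

0.1250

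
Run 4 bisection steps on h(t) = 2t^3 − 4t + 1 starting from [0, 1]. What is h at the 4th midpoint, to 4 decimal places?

m = 0.5, h(m) = -0.75 (−); new bracket [0, 0.5]
m = 0.25, h(m) = 0.03125 (+); new bracket [0.25, 0.5]
m = 0.375, h(m) = -0.394531 (−); new bracket [0.25, 0.375]
m = 0.3125, h(m) = -0.189 (−); new bracket [0.25, 0.3125]

-0.1890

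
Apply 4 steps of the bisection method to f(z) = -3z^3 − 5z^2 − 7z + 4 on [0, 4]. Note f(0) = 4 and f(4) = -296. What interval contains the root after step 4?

[0.25, 0.5]

midpoint 2: f = -54 < 0 → [0, 2]
midpoint 1: f = -11 < 0 → [0, 1]
midpoint 0.5: f = -1.125 < 0 → [0, 0.5]
midpoint 0.25: f = 1.8906 > 0 → [0.25, 0.5]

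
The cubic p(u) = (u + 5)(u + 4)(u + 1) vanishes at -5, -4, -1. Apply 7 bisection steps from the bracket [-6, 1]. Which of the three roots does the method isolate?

p(-2.5) = -5.625 < 0, so the root lies in [-2.5, 1]
p(-0.75) = 3.453125 > 0, so the root lies in [-2.5, -0.75]
p(-1.625) = -5.009766 < 0, so the root lies in [-1.625, -0.75]
p(-1.1875) = -2.0105 < 0, so the root lies in [-1.1875, -0.75]
p(-0.96875) = 0.3819 > 0, so the root lies in [-1.1875, -0.96875]
p(-1.078125) = -0.8953 < 0, so the root lies in [-1.078125, -0.96875]
p(-1.0234375) = -0.2774 < 0, so the root lies in [-1.0234375, -0.96875]

-1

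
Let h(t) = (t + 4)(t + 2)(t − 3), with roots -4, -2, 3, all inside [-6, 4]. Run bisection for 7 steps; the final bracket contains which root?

3

h(-1) = -12 < 0, so the root lies in [-1, 4]
h(1.5) = -28.875 < 0, so the root lies in [1.5, 4]
h(2.75) = -8.015625 < 0, so the root lies in [2.75, 4]
h(3.375) = 14.8652 > 0, so the root lies in [2.75, 3.375]
h(3.0625) = 2.2346 > 0, so the root lies in [2.75, 3.0625]
h(2.90625) = -3.1766 < 0, so the root lies in [2.90625, 3.0625]
h(2.984375) = -0.5439 < 0, so the root lies in [2.984375, 3.0625]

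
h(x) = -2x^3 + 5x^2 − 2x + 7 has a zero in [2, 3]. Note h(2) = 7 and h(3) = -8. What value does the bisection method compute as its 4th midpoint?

h(2.5) = 2 > 0, so the root lies in [2.5, 3]
h(2.75) = -2.28125 < 0, so the root lies in [2.5, 2.75]
h(2.625) = 0.027344 > 0, so the root lies in [2.625, 2.75]
h(2.6875) = -1.0835 < 0, so the root lies in [2.625, 2.6875]

2.6875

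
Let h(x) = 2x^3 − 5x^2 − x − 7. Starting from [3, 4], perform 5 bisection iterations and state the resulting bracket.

[3.03125, 3.0625]

m = 3.5, h(m) = 14 (+); new bracket [3, 3.5]
m = 3.25, h(m) = 5.59375 (+); new bracket [3, 3.25]
m = 3.125, h(m) = 2.082031 (+); new bracket [3, 3.125]
m = 3.0625, h(m) = 0.4888 (+); new bracket [3, 3.0625]
m = 3.03125, h(m) = -0.2685 (−); new bracket [3.03125, 3.0625]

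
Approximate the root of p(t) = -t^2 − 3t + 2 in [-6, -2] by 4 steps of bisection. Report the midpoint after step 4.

m = -4, p(m) = -2 (−); new bracket [-4, -2]
m = -3, p(m) = 2 (+); new bracket [-4, -3]
m = -3.5, p(m) = 0.25 (+); new bracket [-4, -3.5]
m = -3.75, p(m) = -0.8125 (−); new bracket [-3.75, -3.5]

-3.75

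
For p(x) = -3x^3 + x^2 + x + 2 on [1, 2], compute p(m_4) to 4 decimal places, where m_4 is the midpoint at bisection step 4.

p(1.5) = -4.375 < 0, so the root lies in [1, 1.5]
p(1.25) = -1.046875 < 0, so the root lies in [1, 1.25]
p(1.125) = 0.119141 > 0, so the root lies in [1.125, 1.25]
p(1.1875) = -0.426 < 0, so the root lies in [1.125, 1.1875]

-0.4260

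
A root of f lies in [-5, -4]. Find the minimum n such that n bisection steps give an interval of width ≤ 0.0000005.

Width after n steps is 1/2^n. Need 2^n ≥ 1/0.0000005 = 2000000.
2^20 = 1048576 < 2000000 ≤ 2^21 = 2097152, so n = 21.

21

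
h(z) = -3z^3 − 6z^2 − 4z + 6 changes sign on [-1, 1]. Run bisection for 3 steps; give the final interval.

z = 0 gives h = 6, positive; keep [0, 1]
z = 0.5 gives h = 2.125, positive; keep [0.5, 1]
z = 0.75 gives h = -1.640625, negative; keep [0.5, 0.75]

[0.5, 0.75]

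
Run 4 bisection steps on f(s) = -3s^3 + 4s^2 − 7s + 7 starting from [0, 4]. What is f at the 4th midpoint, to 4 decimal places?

-1.3594

s = 2 gives f = -15, negative; keep [0, 2]
s = 1 gives f = 1, positive; keep [1, 2]
s = 1.5 gives f = -4.625, negative; keep [1, 1.5]
s = 1.25 gives f = -1.3594, negative; keep [1, 1.25]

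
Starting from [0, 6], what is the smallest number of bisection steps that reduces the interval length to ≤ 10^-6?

Width after n steps is 6/2^n. Need 2^n ≥ 6/10^-6 = 6000000.
2^22 = 4194304 < 6000000 ≤ 2^23 = 8388608, so n = 23.

23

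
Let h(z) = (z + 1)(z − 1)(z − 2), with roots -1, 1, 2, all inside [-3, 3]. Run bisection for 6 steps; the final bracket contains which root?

-1

midpoint 0: h = 2 > 0 → [-3, 0]
midpoint -1.5: h = -4.375 < 0 → [-1.5, 0]
midpoint -0.75: h = 1.203125 > 0 → [-1.5, -0.75]
midpoint -1.125: h = -0.8301 < 0 → [-1.125, -0.75]
midpoint -0.9375: h = 0.3557 > 0 → [-1.125, -0.9375]
midpoint -1.03125: h = -0.1924 < 0 → [-1.03125, -0.9375]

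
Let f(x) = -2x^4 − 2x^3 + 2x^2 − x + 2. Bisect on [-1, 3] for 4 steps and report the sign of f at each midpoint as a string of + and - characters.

-+++

m = 1, f(m) = -1 (−); new bracket [-1, 1]
m = 0, f(m) = 2 (+); new bracket [0, 1]
m = 0.5, f(m) = 1.625 (+); new bracket [0.5, 1]
m = 0.75, f(m) = 0.8984 (+); new bracket [0.75, 1]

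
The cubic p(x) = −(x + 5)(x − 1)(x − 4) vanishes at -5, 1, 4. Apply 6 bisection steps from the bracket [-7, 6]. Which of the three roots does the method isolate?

-5

m = -0.5, p(m) = -30.375 (−); new bracket [-7, -0.5]
m = -3.75, p(m) = -46.015625 (−); new bracket [-7, -3.75]
m = -5.375, p(m) = 22.412109 (+); new bracket [-5.375, -3.75]
m = -4.5625, p(m) = -20.8376 (−); new bracket [-5.375, -4.5625]
m = -4.96875, p(m) = -1.6729 (−); new bracket [-5.375, -4.96875]
m = -5.171875, p(m) = 9.7294 (+); new bracket [-5.171875, -4.96875]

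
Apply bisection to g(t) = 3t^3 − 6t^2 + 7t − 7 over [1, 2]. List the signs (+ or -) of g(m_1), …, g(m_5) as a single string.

+----

t = 1.5 gives g = 0.125, positive; keep [1, 1.5]
t = 1.25 gives g = -1.765625, negative; keep [1.25, 1.5]
t = 1.375 gives g = -0.919922, negative; keep [1.375, 1.5]
t = 1.4375 gives g = -0.4246, negative; keep [1.4375, 1.5]
t = 1.46875 gives g = -0.1568, negative; keep [1.46875, 1.5]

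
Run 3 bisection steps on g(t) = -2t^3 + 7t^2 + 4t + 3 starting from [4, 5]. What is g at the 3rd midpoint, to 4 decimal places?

m = 4.5, g(m) = -19.5 (−); new bracket [4, 4.5]
m = 4.25, g(m) = -7.09375 (−); new bracket [4, 4.25]
m = 4.125, g(m) = -1.769531 (−); new bracket [4, 4.125]

-1.7695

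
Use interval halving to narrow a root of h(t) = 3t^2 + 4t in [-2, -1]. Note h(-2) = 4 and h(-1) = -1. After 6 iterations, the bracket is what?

midpoint -1.5: h = 0.75 > 0 → [-1.5, -1]
midpoint -1.25: h = -0.3125 < 0 → [-1.5, -1.25]
midpoint -1.375: h = 0.171875 > 0 → [-1.375, -1.25]
midpoint -1.3125: h = -0.082 < 0 → [-1.375, -1.3125]
midpoint -1.34375: h = 0.042 > 0 → [-1.34375, -1.3125]
midpoint -1.328125: h = -0.0208 < 0 → [-1.34375, -1.328125]

[-1.34375, -1.328125]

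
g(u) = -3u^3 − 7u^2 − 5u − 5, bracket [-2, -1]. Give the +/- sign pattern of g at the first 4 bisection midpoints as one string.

---+

midpoint -1.5: g = -3.125 < 0 → [-2, -1.5]
midpoint -1.75: g = -1.609375 < 0 → [-2, -1.75]
midpoint -1.875: g = -0.458984 < 0 → [-2, -1.875]
midpoint -1.9375: g = 0.2297 > 0 → [-1.9375, -1.875]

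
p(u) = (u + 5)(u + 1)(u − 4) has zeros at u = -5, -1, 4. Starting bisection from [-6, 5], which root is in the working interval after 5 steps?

u = -0.5 gives p = -10.125, negative; keep [-0.5, 5]
u = 2.25 gives p = -41.234375, negative; keep [2.25, 5]
u = 3.625 gives p = -14.958984, negative; keep [3.625, 5]
u = 4.3125 gives p = 15.4602, positive; keep [3.625, 4.3125]
u = 3.96875 gives p = -1.3926, negative; keep [3.96875, 4.3125]

4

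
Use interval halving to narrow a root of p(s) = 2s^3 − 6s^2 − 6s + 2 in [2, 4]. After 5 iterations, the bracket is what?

[3.6875, 3.75]

midpoint 3: p = -16 < 0 → [3, 4]
midpoint 3.5: p = -6.75 < 0 → [3.5, 4]
midpoint 3.75: p = 0.59375 > 0 → [3.5, 3.75]
midpoint 3.625: p = -3.3242 < 0 → [3.625, 3.75]
midpoint 3.6875: p = -1.4282 < 0 → [3.6875, 3.75]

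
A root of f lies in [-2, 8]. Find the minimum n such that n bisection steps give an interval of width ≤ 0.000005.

21

Width after n steps is 10/2^n. Need 2^n ≥ 10/0.000005 = 2000000.
2^20 = 1048576 < 2000000 ≤ 2^21 = 2097152, so n = 21.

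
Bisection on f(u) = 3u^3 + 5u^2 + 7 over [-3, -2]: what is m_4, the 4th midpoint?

midpoint -2.5: f = -8.625 < 0 → [-2.5, -2]
midpoint -2.25: f = -1.859375 < 0 → [-2.25, -2]
midpoint -2.125: f = 0.791016 > 0 → [-2.25, -2.125]
midpoint -2.1875: f = -0.4768 < 0 → [-2.1875, -2.125]

-2.1875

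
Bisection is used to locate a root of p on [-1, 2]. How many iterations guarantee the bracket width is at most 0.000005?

20

Width after n steps is 3/2^n. Need 2^n ≥ 3/0.000005 = 600000.
2^19 = 524288 < 600000 ≤ 2^20 = 1048576, so n = 20.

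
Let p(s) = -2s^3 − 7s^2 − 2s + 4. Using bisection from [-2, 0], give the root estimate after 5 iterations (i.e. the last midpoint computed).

s = -1 gives p = 1, positive; keep [-2, -1]
s = -1.5 gives p = -2, negative; keep [-1.5, -1]
s = -1.25 gives p = -0.53125, negative; keep [-1.25, -1]
s = -1.125 gives p = 0.2383, positive; keep [-1.25, -1.125]
s = -1.1875 gives p = -0.147, negative; keep [-1.1875, -1.125]

-1.1875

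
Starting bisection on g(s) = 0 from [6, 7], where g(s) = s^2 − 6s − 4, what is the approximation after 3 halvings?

midpoint 6.5: g = -0.75 < 0 → [6.5, 7]
midpoint 6.75: g = 1.0625 > 0 → [6.5, 6.75]
midpoint 6.625: g = 0.140625 > 0 → [6.5, 6.625]

6.625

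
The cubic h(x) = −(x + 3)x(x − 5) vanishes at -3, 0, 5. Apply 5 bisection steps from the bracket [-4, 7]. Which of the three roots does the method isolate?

x = 1.5 gives h = 23.625, positive; keep [1.5, 7]
x = 4.25 gives h = 23.109375, positive; keep [4.25, 7]
x = 5.625 gives h = -30.322266, negative; keep [4.25, 5.625]
x = 4.9375 gives h = 2.4495, positive; keep [4.9375, 5.625]
x = 5.28125 gives h = -12.3006, negative; keep [4.9375, 5.28125]

5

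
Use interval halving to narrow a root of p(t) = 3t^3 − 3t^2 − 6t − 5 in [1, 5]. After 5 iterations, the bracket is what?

m = 3, p(m) = 31 (+); new bracket [1, 3]
m = 2, p(m) = -5 (−); new bracket [2, 3]
m = 2.5, p(m) = 8.125 (+); new bracket [2, 2.5]
m = 2.25, p(m) = 0.4844 (+); new bracket [2, 2.25]
m = 2.125, p(m) = -2.5098 (−); new bracket [2.125, 2.25]

[2.125, 2.25]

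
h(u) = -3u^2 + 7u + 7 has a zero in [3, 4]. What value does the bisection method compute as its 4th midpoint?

3.0625

m = 3.5, h(m) = -5.25 (−); new bracket [3, 3.5]
m = 3.25, h(m) = -1.9375 (−); new bracket [3, 3.25]
m = 3.125, h(m) = -0.421875 (−); new bracket [3, 3.125]
m = 3.0625, h(m) = 0.3008 (+); new bracket [3.0625, 3.125]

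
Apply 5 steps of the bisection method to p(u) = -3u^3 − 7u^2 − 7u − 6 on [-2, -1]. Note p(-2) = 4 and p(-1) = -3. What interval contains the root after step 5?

m = -1.5, p(m) = -1.125 (−); new bracket [-2, -1.5]
m = -1.75, p(m) = 0.890625 (+); new bracket [-1.75, -1.5]
m = -1.625, p(m) = -0.236328 (−); new bracket [-1.75, -1.625]
m = -1.6875, p(m) = 0.2952 (+); new bracket [-1.6875, -1.625]
m = -1.65625, p(m) = 0.0217 (+); new bracket [-1.65625, -1.625]

[-1.65625, -1.625]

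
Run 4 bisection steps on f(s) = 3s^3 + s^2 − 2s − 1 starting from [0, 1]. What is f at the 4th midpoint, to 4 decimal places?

-0.3557

s = 0.5 gives f = -1.375, negative; keep [0.5, 1]
s = 0.75 gives f = -0.671875, negative; keep [0.75, 1]
s = 0.875 gives f = 0.025391, positive; keep [0.75, 0.875]
s = 0.8125 gives f = -0.3557, negative; keep [0.8125, 0.875]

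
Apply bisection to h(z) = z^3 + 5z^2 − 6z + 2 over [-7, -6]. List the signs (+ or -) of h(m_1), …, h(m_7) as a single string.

h(-6.5) = -22.375 < 0, so the root lies in [-6.5, -6]
h(-6.25) = -9.328125 < 0, so the root lies in [-6.25, -6]
h(-6.125) = -3.455078 < 0, so the root lies in [-6.125, -6]
h(-6.0625) = -0.676 < 0, so the root lies in [-6.0625, -6]
h(-6.03125) = 0.6748 > 0, so the root lies in [-6.0625, -6.03125]
h(-6.046875) = 0.0026 > 0, so the root lies in [-6.0625, -6.046875]
h(-6.0546875) = -0.3359 < 0, so the root lies in [-6.0546875, -6.046875]

----++-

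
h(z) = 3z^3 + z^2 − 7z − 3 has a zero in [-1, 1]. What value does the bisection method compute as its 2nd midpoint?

z = 0 gives h = -3, negative; keep [-1, 0]
z = -0.5 gives h = 0.375, positive; keep [-0.5, 0]

-0.5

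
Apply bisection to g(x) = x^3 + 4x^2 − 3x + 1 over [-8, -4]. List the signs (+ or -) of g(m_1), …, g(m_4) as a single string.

--+-

g(-6) = -53 < 0, so the root lies in [-6, -4]
g(-5) = -9 < 0, so the root lies in [-5, -4]
g(-4.5) = 4.375 > 0, so the root lies in [-5, -4.5]
g(-4.75) = -1.6719 < 0, so the root lies in [-4.75, -4.5]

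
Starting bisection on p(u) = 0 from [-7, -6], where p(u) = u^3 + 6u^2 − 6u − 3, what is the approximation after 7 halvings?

u = -6.5 gives p = 14.875, positive; keep [-7, -6.5]
u = -6.75 gives p = 3.328125, positive; keep [-7, -6.75]
u = -6.875 gives p = -3.107422, negative; keep [-6.875, -6.75]
u = -6.8125 gives p = 0.1667, positive; keep [-6.875, -6.8125]
u = -6.84375 gives p = -1.4561, negative; keep [-6.84375, -6.8125]
u = -6.828125 gives p = -0.6412, negative; keep [-6.828125, -6.8125]
u = -6.8203125 gives p = -0.2363, negative; keep [-6.8203125, -6.8125]

-6.8203125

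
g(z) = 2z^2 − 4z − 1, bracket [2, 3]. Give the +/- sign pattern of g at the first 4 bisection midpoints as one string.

++--

midpoint 2.5: g = 1.5 > 0 → [2, 2.5]
midpoint 2.25: g = 0.125 > 0 → [2, 2.25]
midpoint 2.125: g = -0.46875 < 0 → [2.125, 2.25]
midpoint 2.1875: g = -0.1797 < 0 → [2.1875, 2.25]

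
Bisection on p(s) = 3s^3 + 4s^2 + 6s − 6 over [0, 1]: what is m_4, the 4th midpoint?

midpoint 0.5: p = -1.625 < 0 → [0.5, 1]
midpoint 0.75: p = 2.015625 > 0 → [0.5, 0.75]
midpoint 0.625: p = 0.044922 > 0 → [0.5, 0.625]
midpoint 0.5625: p = -0.8254 < 0 → [0.5625, 0.625]

0.5625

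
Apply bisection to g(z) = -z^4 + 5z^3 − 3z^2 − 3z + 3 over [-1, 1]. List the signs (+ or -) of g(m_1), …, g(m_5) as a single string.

m = 0, g(m) = 3 (+); new bracket [-1, 0]
m = -0.5, g(m) = 3.0625 (+); new bracket [-1, -0.5]
m = -0.75, g(m) = 1.136719 (+); new bracket [-1, -0.75]
m = -0.875, g(m) = -0.6077 (−); new bracket [-0.875, -0.75]
m = -0.8125, g(m) = 0.3393 (+); new bracket [-0.875, -0.8125]

+++-+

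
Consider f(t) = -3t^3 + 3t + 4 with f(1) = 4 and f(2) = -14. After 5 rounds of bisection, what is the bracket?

[1.375, 1.40625]

m = 1.5, f(m) = -1.625 (−); new bracket [1, 1.5]
m = 1.25, f(m) = 1.890625 (+); new bracket [1.25, 1.5]
m = 1.375, f(m) = 0.326172 (+); new bracket [1.375, 1.5]
m = 1.4375, f(m) = -0.5989 (−); new bracket [1.375, 1.4375]
m = 1.40625, f(m) = -0.124 (−); new bracket [1.375, 1.40625]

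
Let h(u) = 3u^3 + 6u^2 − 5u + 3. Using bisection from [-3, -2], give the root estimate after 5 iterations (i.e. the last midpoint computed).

-2.71875

m = -2.5, h(m) = 6.125 (+); new bracket [-3, -2.5]
m = -2.75, h(m) = -0.265625 (−); new bracket [-2.75, -2.5]
m = -2.625, h(m) = 3.205078 (+); new bracket [-2.75, -2.625]
m = -2.6875, h(m) = 1.5408 (+); new bracket [-2.75, -2.6875]
m = -2.71875, h(m) = 0.6556 (+); new bracket [-2.75, -2.71875]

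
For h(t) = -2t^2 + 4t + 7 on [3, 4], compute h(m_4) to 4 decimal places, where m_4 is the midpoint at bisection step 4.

t = 3.5 gives h = -3.5, negative; keep [3, 3.5]
t = 3.25 gives h = -1.125, negative; keep [3, 3.25]
t = 3.125 gives h = -0.03125, negative; keep [3, 3.125]
t = 3.0625 gives h = 0.4922, positive; keep [3.0625, 3.125]

0.4922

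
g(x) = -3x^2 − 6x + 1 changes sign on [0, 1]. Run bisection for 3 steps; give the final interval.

[0.125, 0.25]

m = 0.5, g(m) = -2.75 (−); new bracket [0, 0.5]
m = 0.25, g(m) = -0.6875 (−); new bracket [0, 0.25]
m = 0.125, g(m) = 0.203125 (+); new bracket [0.125, 0.25]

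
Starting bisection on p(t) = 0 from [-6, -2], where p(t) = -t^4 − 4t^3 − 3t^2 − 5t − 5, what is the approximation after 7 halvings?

midpoint -4: p = -33 < 0 → [-4, -2]
midpoint -3: p = 10 > 0 → [-4, -3]
midpoint -3.5: p = -2.8125 < 0 → [-3.5, -3]
midpoint -3.25: p = 5.3086 > 0 → [-3.5, -3.25]
midpoint -3.375: p = 1.7302 > 0 → [-3.5, -3.375]
midpoint -3.4375: p = -0.4136 < 0 → [-3.4375, -3.375]
midpoint -3.40625: p = 0.6893 > 0 → [-3.4375, -3.40625]

-3.40625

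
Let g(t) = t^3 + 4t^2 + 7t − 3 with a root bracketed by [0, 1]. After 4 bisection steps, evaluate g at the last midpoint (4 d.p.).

-0.3914

t = 0.5 gives g = 1.625, positive; keep [0, 0.5]
t = 0.25 gives g = -0.984375, negative; keep [0.25, 0.5]
t = 0.375 gives g = 0.240234, positive; keep [0.25, 0.375]
t = 0.3125 gives g = -0.3914, negative; keep [0.3125, 0.375]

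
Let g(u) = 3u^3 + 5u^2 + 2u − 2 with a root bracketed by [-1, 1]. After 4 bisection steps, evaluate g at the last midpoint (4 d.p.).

-0.3887

g(0) = -2 < 0, so the root lies in [0, 1]
g(0.5) = 0.625 > 0, so the root lies in [0, 0.5]
g(0.25) = -1.140625 < 0, so the root lies in [0.25, 0.5]
g(0.375) = -0.3887 < 0, so the root lies in [0.375, 0.5]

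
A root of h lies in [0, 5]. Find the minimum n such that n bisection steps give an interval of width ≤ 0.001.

13

Width after n steps is 5/2^n. Need 2^n ≥ 5/0.001 = 5000.
2^12 = 4096 < 5000 ≤ 2^13 = 8192, so n = 13.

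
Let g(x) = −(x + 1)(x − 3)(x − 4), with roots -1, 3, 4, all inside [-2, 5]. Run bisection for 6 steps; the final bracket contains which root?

x = 1.5 gives g = -9.375, negative; keep [-2, 1.5]
x = -0.25 gives g = -10.359375, negative; keep [-2, -0.25]
x = -1.125 gives g = 2.642578, positive; keep [-1.125, -0.25]
x = -0.6875 gives g = -5.4016, negative; keep [-1.125, -0.6875]
x = -0.90625 gives g = -1.7967, negative; keep [-1.125, -0.90625]
x = -1.015625 gives g = 0.3147, positive; keep [-1.015625, -0.90625]

-1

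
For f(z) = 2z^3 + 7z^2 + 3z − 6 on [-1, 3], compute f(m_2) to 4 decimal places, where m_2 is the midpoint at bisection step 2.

-6.0000

f(1) = 6 > 0, so the root lies in [-1, 1]
f(0) = -6 < 0, so the root lies in [0, 1]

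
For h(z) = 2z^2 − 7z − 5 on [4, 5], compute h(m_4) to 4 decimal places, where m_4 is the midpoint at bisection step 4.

-0.4297

z = 4.5 gives h = 4, positive; keep [4, 4.5]
z = 4.25 gives h = 1.375, positive; keep [4, 4.25]
z = 4.125 gives h = 0.15625, positive; keep [4, 4.125]
z = 4.0625 gives h = -0.4297, negative; keep [4.0625, 4.125]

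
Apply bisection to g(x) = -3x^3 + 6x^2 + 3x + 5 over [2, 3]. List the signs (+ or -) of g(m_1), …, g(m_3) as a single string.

x = 2.5 gives g = 3.125, positive; keep [2.5, 3]
x = 2.75 gives g = -3.765625, negative; keep [2.5, 2.75]
x = 2.625 gives g = -0.044922, negative; keep [2.5, 2.625]

+--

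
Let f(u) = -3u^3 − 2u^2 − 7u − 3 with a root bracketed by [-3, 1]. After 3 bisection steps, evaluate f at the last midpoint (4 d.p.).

0.3750

midpoint -1: f = 5 > 0 → [-1, 1]
midpoint 0: f = -3 < 0 → [-1, 0]
midpoint -0.5: f = 0.375 > 0 → [-0.5, 0]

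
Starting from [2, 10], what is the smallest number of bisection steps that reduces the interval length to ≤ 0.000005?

Width after n steps is 8/2^n. Need 2^n ≥ 8/0.000005 = 1600000.
2^20 = 1048576 < 1600000 ≤ 2^21 = 2097152, so n = 21.

21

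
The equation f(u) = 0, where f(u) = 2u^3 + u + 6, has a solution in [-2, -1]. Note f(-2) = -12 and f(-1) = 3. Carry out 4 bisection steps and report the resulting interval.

midpoint -1.5: f = -2.25 < 0 → [-1.5, -1]
midpoint -1.25: f = 0.84375 > 0 → [-1.5, -1.25]
midpoint -1.375: f = -0.574219 < 0 → [-1.375, -1.25]
midpoint -1.3125: f = 0.1655 > 0 → [-1.375, -1.3125]

[-1.375, -1.3125]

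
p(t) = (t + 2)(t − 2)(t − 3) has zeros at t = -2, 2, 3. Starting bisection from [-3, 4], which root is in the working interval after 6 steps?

-2

midpoint 0.5: p = 9.375 > 0 → [-3, 0.5]
midpoint -1.25: p = 10.359375 > 0 → [-3, -1.25]
midpoint -2.125: p = -2.642578 < 0 → [-2.125, -1.25]
midpoint -1.6875: p = 5.4016 > 0 → [-2.125, -1.6875]
midpoint -1.90625: p = 1.7967 > 0 → [-2.125, -1.90625]
midpoint -2.015625: p = -0.3147 < 0 → [-2.015625, -1.90625]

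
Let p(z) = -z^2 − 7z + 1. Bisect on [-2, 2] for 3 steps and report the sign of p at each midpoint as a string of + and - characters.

+--

p(0) = 1 > 0, so the root lies in [0, 2]
p(1) = -7 < 0, so the root lies in [0, 1]
p(0.5) = -2.75 < 0, so the root lies in [0, 0.5]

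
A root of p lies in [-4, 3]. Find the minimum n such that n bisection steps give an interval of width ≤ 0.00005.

18

Width after n steps is 7/2^n. Need 2^n ≥ 7/0.00005 = 140000.
2^17 = 131072 < 140000 ≤ 2^18 = 262144, so n = 18.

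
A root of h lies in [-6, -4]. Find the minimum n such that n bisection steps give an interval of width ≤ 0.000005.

19

Width after n steps is 2/2^n. Need 2^n ≥ 2/0.000005 = 400000.
2^18 = 262144 < 400000 ≤ 2^19 = 524288, so n = 19.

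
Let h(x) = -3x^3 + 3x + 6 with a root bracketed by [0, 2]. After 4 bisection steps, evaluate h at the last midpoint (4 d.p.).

m = 1, h(m) = 6 (+); new bracket [1, 2]
m = 1.5, h(m) = 0.375 (+); new bracket [1.5, 2]
m = 1.75, h(m) = -4.828125 (−); new bracket [1.5, 1.75]
m = 1.625, h(m) = -1.998 (−); new bracket [1.5, 1.625]

-1.9980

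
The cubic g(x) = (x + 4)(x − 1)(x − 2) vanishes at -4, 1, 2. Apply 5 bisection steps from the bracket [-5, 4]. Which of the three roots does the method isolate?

-4

g(-0.5) = 13.125 > 0, so the root lies in [-5, -0.5]
g(-2.75) = 22.265625 > 0, so the root lies in [-5, -2.75]
g(-3.875) = 3.580078 > 0, so the root lies in [-5, -3.875]
g(-4.4375) = -15.3142 < 0, so the root lies in [-4.4375, -3.875]
g(-4.15625) = -4.9599 < 0, so the root lies in [-4.15625, -3.875]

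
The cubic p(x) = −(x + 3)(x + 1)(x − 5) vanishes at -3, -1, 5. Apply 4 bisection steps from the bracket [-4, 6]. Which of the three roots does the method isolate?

m = 1, p(m) = 32 (+); new bracket [1, 6]
m = 3.5, p(m) = 43.875 (+); new bracket [3.5, 6]
m = 4.75, p(m) = 11.140625 (+); new bracket [4.75, 6]
m = 5.375, p(m) = -20.0215 (−); new bracket [4.75, 5.375]

5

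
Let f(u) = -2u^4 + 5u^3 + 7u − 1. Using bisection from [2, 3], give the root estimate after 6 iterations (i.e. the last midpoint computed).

2.890625

f(2.5) = 16.5 > 0, so the root lies in [2.5, 3]
f(2.75) = 7.851562 > 0, so the root lies in [2.75, 3]
f(2.875) = 1.302246 > 0, so the root lies in [2.875, 3]
f(2.9375) = -2.6165 < 0, so the root lies in [2.875, 2.9375]
f(2.90625) = -0.6007 < 0, so the root lies in [2.875, 2.90625]
f(2.890625) = 0.3647 > 0, so the root lies in [2.890625, 2.90625]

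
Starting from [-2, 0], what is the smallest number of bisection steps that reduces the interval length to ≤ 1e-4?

15

Width after n steps is 2/2^n. Need 2^n ≥ 2/1e-4 = 20000.
2^14 = 16384 < 20000 ≤ 2^15 = 32768, so n = 15.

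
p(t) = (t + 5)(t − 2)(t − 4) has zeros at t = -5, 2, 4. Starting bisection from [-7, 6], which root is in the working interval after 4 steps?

midpoint -0.5: p = 50.625 > 0 → [-7, -0.5]
midpoint -3.75: p = 55.703125 > 0 → [-7, -3.75]
midpoint -5.375: p = -25.927734 < 0 → [-5.375, -3.75]
midpoint -4.5625: p = 24.5837 > 0 → [-5.375, -4.5625]

-5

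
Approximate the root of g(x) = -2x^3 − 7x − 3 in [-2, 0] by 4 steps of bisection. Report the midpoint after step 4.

-0.375

midpoint -1: g = 6 > 0 → [-1, 0]
midpoint -0.5: g = 0.75 > 0 → [-0.5, 0]
midpoint -0.25: g = -1.21875 < 0 → [-0.5, -0.25]
midpoint -0.375: g = -0.2695 < 0 → [-0.5, -0.375]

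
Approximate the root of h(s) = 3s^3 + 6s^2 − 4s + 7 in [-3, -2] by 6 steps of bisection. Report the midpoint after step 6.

-2.765625

h(-2.5) = 7.625 > 0, so the root lies in [-3, -2.5]
h(-2.75) = 0.984375 > 0, so the root lies in [-3, -2.75]
h(-2.875) = -3.197266 < 0, so the root lies in [-2.875, -2.75]
h(-2.8125) = -1.031 < 0, so the root lies in [-2.8125, -2.75]
h(-2.78125) = -0.0047 < 0, so the root lies in [-2.78125, -2.75]
h(-2.765625) = 0.4944 > 0, so the root lies in [-2.78125, -2.765625]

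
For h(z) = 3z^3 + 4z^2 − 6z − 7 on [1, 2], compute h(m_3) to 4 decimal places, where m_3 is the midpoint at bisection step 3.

0.1113

midpoint 1.5: h = 3.125 > 0 → [1, 1.5]
midpoint 1.25: h = -2.390625 < 0 → [1.25, 1.5]
midpoint 1.375: h = 0.111328 > 0 → [1.25, 1.375]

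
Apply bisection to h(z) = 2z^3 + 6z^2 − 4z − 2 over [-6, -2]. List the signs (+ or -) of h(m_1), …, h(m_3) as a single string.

-+-

h(-4) = -18 < 0, so the root lies in [-4, -2]
h(-3) = 10 > 0, so the root lies in [-4, -3]
h(-3.5) = -0.25 < 0, so the root lies in [-3.5, -3]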